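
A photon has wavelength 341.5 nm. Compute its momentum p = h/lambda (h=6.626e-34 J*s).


p = h / lambda
= 6.626e-34 / (341.5e-9)
= 6.626e-34 / 3.4150e-07
= 1.9403e-27 kg*m/s

1.9403e-27


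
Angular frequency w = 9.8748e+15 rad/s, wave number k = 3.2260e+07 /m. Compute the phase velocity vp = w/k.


vp = w / k
= 9.8748e+15 / 3.2260e+07
= 3.0610e+08 m/s

3.0610e+08


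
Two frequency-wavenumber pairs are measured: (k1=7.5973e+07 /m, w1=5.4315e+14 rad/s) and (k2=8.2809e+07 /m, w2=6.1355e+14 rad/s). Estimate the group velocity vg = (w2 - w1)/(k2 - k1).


vg = (w2 - w1) / (k2 - k1)
= (6.1355e+14 - 5.4315e+14) / (8.2809e+07 - 7.5973e+07)
= 7.0400e+13 / 6.8360e+06
= 1.0298e+07 m/s

1.0298e+07


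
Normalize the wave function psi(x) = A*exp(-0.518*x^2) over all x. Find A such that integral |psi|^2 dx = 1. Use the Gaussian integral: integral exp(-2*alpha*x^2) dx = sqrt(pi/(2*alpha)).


integral |psi|^2 dx = A^2 * sqrt(pi/(2*alpha)) = 1
A^2 = sqrt(2*alpha/pi)
= sqrt(2 * 0.518 / pi)
= 0.574255
A = sqrt(0.574255)
= 0.7578

0.7578


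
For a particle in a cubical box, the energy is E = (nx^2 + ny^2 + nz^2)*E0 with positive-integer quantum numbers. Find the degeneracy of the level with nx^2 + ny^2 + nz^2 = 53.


Enumerate all (nx, ny, nz) with nx^2 + ny^2 + nz^2 = 53:
(1,4,6)
(1,6,4)
(4,1,6)
(4,6,1)
(6,1,4)
(6,4,1)
Total degeneracy = 6

6


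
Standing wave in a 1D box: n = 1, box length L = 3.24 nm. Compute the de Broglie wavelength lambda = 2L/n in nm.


lambda = 2L / n
= 2 * 3.24 / 1
= 6.48 / 1
= 6.48 nm

6.48


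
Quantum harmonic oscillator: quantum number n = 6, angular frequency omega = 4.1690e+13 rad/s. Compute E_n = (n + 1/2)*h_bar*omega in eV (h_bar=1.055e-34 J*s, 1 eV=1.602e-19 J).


E = (n + 1/2) * h_bar * omega
= (6 + 0.5) * 1.055e-34 * 4.1690e+13
= 6.5 * 4.3983e-21
= 2.8589e-20 J
= 0.1785 eV

0.1785


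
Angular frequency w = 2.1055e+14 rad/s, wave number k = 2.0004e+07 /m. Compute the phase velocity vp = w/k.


vp = w / k
= 2.1055e+14 / 2.0004e+07
= 1.0525e+07 m/s

1.0525e+07


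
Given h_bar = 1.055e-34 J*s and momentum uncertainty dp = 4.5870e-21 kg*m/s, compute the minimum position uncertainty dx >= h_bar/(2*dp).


dx = h_bar / (2 * dp)
= 1.055e-34 / (2 * 4.5870e-21)
= 1.055e-34 / 9.1740e-21
= 1.1500e-14 m

1.1500e-14


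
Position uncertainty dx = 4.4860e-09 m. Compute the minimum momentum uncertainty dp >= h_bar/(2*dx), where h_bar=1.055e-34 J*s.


dp = h_bar / (2 * dx)
= 1.055e-34 / (2 * 4.4860e-09)
= 1.055e-34 / 8.9720e-09
= 1.1759e-26 kg*m/s

1.1759e-26


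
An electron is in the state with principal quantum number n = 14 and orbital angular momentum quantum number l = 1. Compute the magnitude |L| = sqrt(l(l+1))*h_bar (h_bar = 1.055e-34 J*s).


L = sqrt(l*(l+1)) * h_bar
= sqrt(1 * 2) * 1.055e-34
= sqrt(2) * 1.055e-34
= 1.4142 * 1.055e-34
= 1.4920e-34 J*s

1.4920e-34


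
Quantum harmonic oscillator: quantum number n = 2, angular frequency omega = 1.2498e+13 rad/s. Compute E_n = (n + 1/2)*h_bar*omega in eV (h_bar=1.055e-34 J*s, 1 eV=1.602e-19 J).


E = (n + 1/2) * h_bar * omega
= (2 + 0.5) * 1.055e-34 * 1.2498e+13
= 2.5 * 1.3185e-21
= 3.2963e-21 J
= 0.0206 eV

0.0206


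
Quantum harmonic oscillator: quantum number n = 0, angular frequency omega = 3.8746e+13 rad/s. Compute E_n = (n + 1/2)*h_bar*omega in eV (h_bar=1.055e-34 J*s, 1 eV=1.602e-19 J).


E = (n + 1/2) * h_bar * omega
= (0 + 0.5) * 1.055e-34 * 3.8746e+13
= 0.5 * 4.0877e-21
= 2.0439e-21 J
= 0.0128 eV

0.0128


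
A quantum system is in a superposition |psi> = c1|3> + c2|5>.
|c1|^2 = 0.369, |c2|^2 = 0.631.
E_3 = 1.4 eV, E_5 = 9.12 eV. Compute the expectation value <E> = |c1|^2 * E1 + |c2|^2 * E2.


<E> = |c1|^2 * E1 + |c2|^2 * E2
= 0.369 * 1.4 + 0.631 * 9.12
= 0.5166 + 5.7547
= 6.2713 eV

6.2713


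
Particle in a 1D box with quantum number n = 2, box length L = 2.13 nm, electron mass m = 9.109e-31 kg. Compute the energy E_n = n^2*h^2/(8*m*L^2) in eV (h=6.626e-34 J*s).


E = n^2 * h^2 / (8 * m * L^2)
= 2^2 * (6.626e-34)^2 / (8 * 9.109e-31 * (2.13e-9)^2)
= 4 * 4.3904e-67 / (8 * 9.109e-31 * 4.5369e-18)
= 5.3118e-20 J
= 0.3316 eV

0.3316


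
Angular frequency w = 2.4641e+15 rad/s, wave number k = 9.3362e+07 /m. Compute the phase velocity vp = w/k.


vp = w / k
= 2.4641e+15 / 9.3362e+07
= 2.6393e+07 m/s

2.6393e+07


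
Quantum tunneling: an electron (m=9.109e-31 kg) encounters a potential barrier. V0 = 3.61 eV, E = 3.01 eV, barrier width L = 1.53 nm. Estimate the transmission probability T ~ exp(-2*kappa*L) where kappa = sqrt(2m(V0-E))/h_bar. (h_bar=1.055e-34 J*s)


V0 - E = 0.6 eV = 9.6120e-20 J
kappa = sqrt(2 * m * (V0-E)) / h_bar
= sqrt(2 * 9.109e-31 * 9.6120e-20) / 1.055e-34
= 3.9665e+09 /m
2*kappa*L = 2 * 3.9665e+09 * 1.53e-9
= 12.1374
T = exp(-12.1374) = 5.355348e-06

5.355348e-06


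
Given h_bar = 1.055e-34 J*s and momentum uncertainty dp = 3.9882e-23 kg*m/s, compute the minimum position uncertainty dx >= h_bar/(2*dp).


dx = h_bar / (2 * dp)
= 1.055e-34 / (2 * 3.9882e-23)
= 1.055e-34 / 7.9764e-23
= 1.3227e-12 m

1.3227e-12


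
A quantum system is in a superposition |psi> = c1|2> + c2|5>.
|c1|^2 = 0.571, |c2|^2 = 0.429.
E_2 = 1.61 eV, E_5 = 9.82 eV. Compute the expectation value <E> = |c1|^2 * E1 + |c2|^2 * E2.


<E> = |c1|^2 * E1 + |c2|^2 * E2
= 0.571 * 1.61 + 0.429 * 9.82
= 0.9193 + 4.2128
= 5.1321 eV

5.1321


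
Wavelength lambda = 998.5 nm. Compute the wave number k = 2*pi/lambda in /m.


k = 2 * pi / lambda
= 6.2832 / (998.5e-9)
= 6.2832 / 9.9850e-07
= 6.2926e+06 /m

6.2926e+06


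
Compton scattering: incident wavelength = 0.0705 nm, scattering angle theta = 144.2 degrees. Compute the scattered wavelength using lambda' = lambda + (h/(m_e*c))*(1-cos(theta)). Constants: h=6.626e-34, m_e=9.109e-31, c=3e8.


Compton wavelength: h/(m_e*c) = 2.4247e-12 m
d_lambda = 2.4247e-12 * (1 - cos(144.2 deg))
= 2.4247e-12 * 1.811064
= 4.3913e-12 m = 0.004391 nm
lambda' = 0.0705 + 0.004391
= 0.074891 nm

0.074891


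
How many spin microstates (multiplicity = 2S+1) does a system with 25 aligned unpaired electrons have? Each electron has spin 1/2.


Total spin S = N * (1/2) = 25 * 0.5 = 12.5
Spin multiplicity = 2S + 1
= 2 * 12.5 + 1
= 26

26


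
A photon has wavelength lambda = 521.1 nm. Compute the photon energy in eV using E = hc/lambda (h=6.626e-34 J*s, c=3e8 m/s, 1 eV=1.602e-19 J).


E = hc / lambda
= (6.626e-34)(3e8) / (521.1e-9)
= 1.9878e-25 / 5.2110e-07
= 3.8146e-19 J
Converting to eV: 3.8146e-19 / 1.602e-19
= 2.3812 eV

2.3812


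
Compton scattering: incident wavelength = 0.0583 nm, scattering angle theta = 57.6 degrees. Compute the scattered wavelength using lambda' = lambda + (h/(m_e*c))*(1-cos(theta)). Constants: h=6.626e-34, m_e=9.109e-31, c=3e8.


Compton wavelength: h/(m_e*c) = 2.4247e-12 m
d_lambda = 2.4247e-12 * (1 - cos(57.6 deg))
= 2.4247e-12 * 0.464173
= 1.1255e-12 m = 0.001125 nm
lambda' = 0.0583 + 0.001125
= 0.059425 nm

0.059425


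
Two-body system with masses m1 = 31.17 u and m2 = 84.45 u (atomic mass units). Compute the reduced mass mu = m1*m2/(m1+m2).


mu = m1 * m2 / (m1 + m2)
= 31.17 * 84.45 / (31.17 + 84.45)
= 2632.3065 / 115.62
= 22.7669 u

22.7669


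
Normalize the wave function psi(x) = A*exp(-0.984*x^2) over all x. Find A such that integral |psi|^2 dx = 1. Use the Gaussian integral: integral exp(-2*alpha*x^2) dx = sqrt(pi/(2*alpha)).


integral |psi|^2 dx = A^2 * sqrt(pi/(2*alpha)) = 1
A^2 = sqrt(2*alpha/pi)
= sqrt(2 * 0.984 / pi)
= 0.791476
A = sqrt(0.791476)
= 0.8896

0.8896


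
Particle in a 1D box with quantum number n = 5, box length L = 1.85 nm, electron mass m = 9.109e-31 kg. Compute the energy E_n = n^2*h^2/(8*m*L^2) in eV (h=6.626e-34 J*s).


E = n^2 * h^2 / (8 * m * L^2)
= 5^2 * (6.626e-34)^2 / (8 * 9.109e-31 * (1.85e-9)^2)
= 25 * 4.3904e-67 / (8 * 9.109e-31 * 3.4225e-18)
= 4.4009e-19 J
= 2.7471 eV

2.7471


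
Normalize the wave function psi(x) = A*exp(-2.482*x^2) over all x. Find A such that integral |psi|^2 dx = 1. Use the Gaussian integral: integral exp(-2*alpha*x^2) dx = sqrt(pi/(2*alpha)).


integral |psi|^2 dx = A^2 * sqrt(pi/(2*alpha)) = 1
A^2 = sqrt(2*alpha/pi)
= sqrt(2 * 2.482 / pi)
= 1.257016
A = sqrt(1.257016)
= 1.1212

1.1212


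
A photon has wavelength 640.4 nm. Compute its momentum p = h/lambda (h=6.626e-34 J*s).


p = h / lambda
= 6.626e-34 / (640.4e-9)
= 6.626e-34 / 6.4040e-07
= 1.0347e-27 kg*m/s

1.0347e-27


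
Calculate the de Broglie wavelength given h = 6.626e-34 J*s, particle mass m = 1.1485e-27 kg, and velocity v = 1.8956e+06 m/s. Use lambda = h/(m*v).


lambda = h / (m * v)
= 6.626e-34 / (1.1485e-27 * 1.8956e+06)
= 6.626e-34 / 2.1771e-21
= 3.0435e-13 m

3.0435e-13


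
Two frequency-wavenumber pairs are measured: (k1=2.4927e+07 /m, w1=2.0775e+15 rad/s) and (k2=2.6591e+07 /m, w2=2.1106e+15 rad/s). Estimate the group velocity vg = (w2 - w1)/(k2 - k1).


vg = (w2 - w1) / (k2 - k1)
= (2.1106e+15 - 2.0775e+15) / (2.6591e+07 - 2.4927e+07)
= 3.3100e+13 / 1.6640e+06
= 1.9892e+07 m/s

1.9892e+07


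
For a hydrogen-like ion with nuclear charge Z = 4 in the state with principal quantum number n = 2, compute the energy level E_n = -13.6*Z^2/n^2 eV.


E_n = -13.6 * Z^2 / n^2
= -13.6 * 4^2 / 2^2
= -13.6 * 16 / 4
= -54.4 eV

-54.4


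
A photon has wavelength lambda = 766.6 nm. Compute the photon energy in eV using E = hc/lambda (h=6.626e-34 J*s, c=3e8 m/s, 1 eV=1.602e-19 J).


E = hc / lambda
= (6.626e-34)(3e8) / (766.6e-9)
= 1.9878e-25 / 7.6660e-07
= 2.5930e-19 J
Converting to eV: 2.5930e-19 / 1.602e-19
= 1.6186 eV

1.6186


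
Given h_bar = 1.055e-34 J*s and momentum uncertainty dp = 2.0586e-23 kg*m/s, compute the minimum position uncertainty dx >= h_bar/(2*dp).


dx = h_bar / (2 * dp)
= 1.055e-34 / (2 * 2.0586e-23)
= 1.055e-34 / 4.1172e-23
= 2.5624e-12 m

2.5624e-12


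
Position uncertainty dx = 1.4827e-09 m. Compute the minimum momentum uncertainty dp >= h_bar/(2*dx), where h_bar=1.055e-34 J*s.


dp = h_bar / (2 * dx)
= 1.055e-34 / (2 * 1.4827e-09)
= 1.055e-34 / 2.9654e-09
= 3.5577e-26 kg*m/s

3.5577e-26


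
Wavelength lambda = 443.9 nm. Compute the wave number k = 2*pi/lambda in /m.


k = 2 * pi / lambda
= 6.2832 / (443.9e-9)
= 6.2832 / 4.4390e-07
= 1.4155e+07 /m

1.4155e+07


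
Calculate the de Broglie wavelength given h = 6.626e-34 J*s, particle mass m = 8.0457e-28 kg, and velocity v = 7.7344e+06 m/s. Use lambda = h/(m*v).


lambda = h / (m * v)
= 6.626e-34 / (8.0457e-28 * 7.7344e+06)
= 6.626e-34 / 6.2229e-21
= 1.0648e-13 m

1.0648e-13


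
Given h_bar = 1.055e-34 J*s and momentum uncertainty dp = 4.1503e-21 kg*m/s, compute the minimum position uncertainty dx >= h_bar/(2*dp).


dx = h_bar / (2 * dp)
= 1.055e-34 / (2 * 4.1503e-21)
= 1.055e-34 / 8.3006e-21
= 1.2710e-14 m

1.2710e-14


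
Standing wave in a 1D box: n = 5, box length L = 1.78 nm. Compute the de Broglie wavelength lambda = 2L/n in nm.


lambda = 2L / n
= 2 * 1.78 / 5
= 3.56 / 5
= 0.712 nm

0.712


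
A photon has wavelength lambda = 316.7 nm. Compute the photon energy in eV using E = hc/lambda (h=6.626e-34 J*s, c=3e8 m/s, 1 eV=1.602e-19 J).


E = hc / lambda
= (6.626e-34)(3e8) / (316.7e-9)
= 1.9878e-25 / 3.1670e-07
= 6.2766e-19 J
Converting to eV: 6.2766e-19 / 1.602e-19
= 3.918 eV

3.918


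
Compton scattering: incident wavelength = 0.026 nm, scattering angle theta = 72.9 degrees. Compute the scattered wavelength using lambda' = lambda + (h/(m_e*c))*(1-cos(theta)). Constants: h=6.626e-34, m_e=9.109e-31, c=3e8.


Compton wavelength: h/(m_e*c) = 2.4247e-12 m
d_lambda = 2.4247e-12 * (1 - cos(72.9 deg))
= 2.4247e-12 * 0.70596
= 1.7117e-12 m = 0.001712 nm
lambda' = 0.026 + 0.001712
= 0.027712 nm

0.027712


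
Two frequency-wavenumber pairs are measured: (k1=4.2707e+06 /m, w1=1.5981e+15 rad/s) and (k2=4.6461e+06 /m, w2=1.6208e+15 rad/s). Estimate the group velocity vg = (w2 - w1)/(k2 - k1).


vg = (w2 - w1) / (k2 - k1)
= (1.6208e+15 - 1.5981e+15) / (4.6461e+06 - 4.2707e+06)
= 2.2700e+13 / 3.7540e+05
= 6.0469e+07 m/s

6.0469e+07


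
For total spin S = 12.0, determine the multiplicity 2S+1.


Spin multiplicity = 2S + 1
= 2 * 12.0 + 1
= 24.0 + 1
= 25

25


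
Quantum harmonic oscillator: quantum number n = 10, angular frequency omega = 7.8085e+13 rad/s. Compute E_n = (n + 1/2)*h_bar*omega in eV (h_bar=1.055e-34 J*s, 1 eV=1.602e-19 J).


E = (n + 1/2) * h_bar * omega
= (10 + 0.5) * 1.055e-34 * 7.8085e+13
= 10.5 * 8.2380e-21
= 8.6499e-20 J
= 0.5399 eV

0.5399


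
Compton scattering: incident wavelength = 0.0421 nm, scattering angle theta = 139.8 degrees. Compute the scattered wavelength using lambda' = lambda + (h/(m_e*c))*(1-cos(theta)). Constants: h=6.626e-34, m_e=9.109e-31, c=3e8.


Compton wavelength: h/(m_e*c) = 2.4247e-12 m
d_lambda = 2.4247e-12 * (1 - cos(139.8 deg))
= 2.4247e-12 * 1.763796
= 4.2767e-12 m = 0.004277 nm
lambda' = 0.0421 + 0.004277
= 0.046377 nm

0.046377


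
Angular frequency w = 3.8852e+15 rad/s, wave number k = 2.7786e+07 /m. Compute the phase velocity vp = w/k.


vp = w / k
= 3.8852e+15 / 2.7786e+07
= 1.3983e+08 m/s

1.3983e+08


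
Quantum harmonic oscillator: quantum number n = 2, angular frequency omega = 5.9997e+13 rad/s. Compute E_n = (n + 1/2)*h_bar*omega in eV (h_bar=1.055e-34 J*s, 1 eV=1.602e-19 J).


E = (n + 1/2) * h_bar * omega
= (2 + 0.5) * 1.055e-34 * 5.9997e+13
= 2.5 * 6.3297e-21
= 1.5824e-20 J
= 0.0988 eV

0.0988


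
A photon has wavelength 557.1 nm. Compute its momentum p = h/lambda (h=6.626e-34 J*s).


p = h / lambda
= 6.626e-34 / (557.1e-9)
= 6.626e-34 / 5.5710e-07
= 1.1894e-27 kg*m/s

1.1894e-27


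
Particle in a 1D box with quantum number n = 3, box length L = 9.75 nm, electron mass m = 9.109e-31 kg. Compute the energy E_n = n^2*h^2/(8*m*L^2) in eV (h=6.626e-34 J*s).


E = n^2 * h^2 / (8 * m * L^2)
= 3^2 * (6.626e-34)^2 / (8 * 9.109e-31 * (9.75e-9)^2)
= 9 * 4.3904e-67 / (8 * 9.109e-31 * 9.5063e-17)
= 5.7039e-21 J
= 0.0356 eV

0.0356


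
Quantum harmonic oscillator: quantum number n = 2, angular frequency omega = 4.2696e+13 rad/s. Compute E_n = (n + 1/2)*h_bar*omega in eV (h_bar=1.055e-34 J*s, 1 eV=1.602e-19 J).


E = (n + 1/2) * h_bar * omega
= (2 + 0.5) * 1.055e-34 * 4.2696e+13
= 2.5 * 4.5044e-21
= 1.1261e-20 J
= 0.0703 eV

0.0703


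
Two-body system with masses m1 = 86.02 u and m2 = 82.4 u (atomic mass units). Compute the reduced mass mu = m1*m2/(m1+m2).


mu = m1 * m2 / (m1 + m2)
= 86.02 * 82.4 / (86.02 + 82.4)
= 7088.048 / 168.42
= 42.0855 u

42.0855


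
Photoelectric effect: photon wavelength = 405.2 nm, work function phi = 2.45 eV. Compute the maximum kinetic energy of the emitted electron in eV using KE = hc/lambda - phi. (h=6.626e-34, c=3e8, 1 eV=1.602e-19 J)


E_photon = hc / lambda
= (6.626e-34)(3e8) / (405.2e-9)
= 4.9057e-19 J
= 3.0623 eV
KE = E_photon - phi
= 3.0623 - 2.45
= 0.6123 eV

0.6123


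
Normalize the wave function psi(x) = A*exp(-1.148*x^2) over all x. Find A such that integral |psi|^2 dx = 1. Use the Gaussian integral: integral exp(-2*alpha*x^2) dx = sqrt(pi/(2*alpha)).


integral |psi|^2 dx = A^2 * sqrt(pi/(2*alpha)) = 1
A^2 = sqrt(2*alpha/pi)
= sqrt(2 * 1.148 / pi)
= 0.854892
A = sqrt(0.854892)
= 0.9246

0.9246


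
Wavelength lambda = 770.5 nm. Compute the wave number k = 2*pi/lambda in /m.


k = 2 * pi / lambda
= 6.2832 / (770.5e-9)
= 6.2832 / 7.7050e-07
= 8.1547e+06 /m

8.1547e+06


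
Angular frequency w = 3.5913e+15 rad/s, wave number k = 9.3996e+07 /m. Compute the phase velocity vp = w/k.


vp = w / k
= 3.5913e+15 / 9.3996e+07
= 3.8207e+07 m/s

3.8207e+07


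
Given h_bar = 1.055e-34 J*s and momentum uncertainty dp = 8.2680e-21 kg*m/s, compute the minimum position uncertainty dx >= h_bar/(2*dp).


dx = h_bar / (2 * dp)
= 1.055e-34 / (2 * 8.2680e-21)
= 1.055e-34 / 1.6536e-20
= 6.3800e-15 m

6.3800e-15


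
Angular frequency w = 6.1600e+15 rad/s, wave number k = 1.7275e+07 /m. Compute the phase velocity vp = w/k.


vp = w / k
= 6.1600e+15 / 1.7275e+07
= 3.5658e+08 m/s

3.5658e+08


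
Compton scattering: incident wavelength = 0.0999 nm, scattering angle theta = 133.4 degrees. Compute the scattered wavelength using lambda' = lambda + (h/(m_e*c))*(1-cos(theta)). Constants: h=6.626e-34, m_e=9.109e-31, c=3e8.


Compton wavelength: h/(m_e*c) = 2.4247e-12 m
d_lambda = 2.4247e-12 * (1 - cos(133.4 deg))
= 2.4247e-12 * 1.687088
= 4.0907e-12 m = 0.004091 nm
lambda' = 0.0999 + 0.004091
= 0.103991 nm

0.103991


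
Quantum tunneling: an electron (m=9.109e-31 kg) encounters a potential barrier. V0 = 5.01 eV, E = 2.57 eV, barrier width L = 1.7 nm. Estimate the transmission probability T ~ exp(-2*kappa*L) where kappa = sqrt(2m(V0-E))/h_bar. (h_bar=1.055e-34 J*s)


V0 - E = 2.44 eV = 3.9089e-19 J
kappa = sqrt(2 * m * (V0-E)) / h_bar
= sqrt(2 * 9.109e-31 * 3.9089e-19) / 1.055e-34
= 7.9988e+09 /m
2*kappa*L = 2 * 7.9988e+09 * 1.7e-9
= 27.1959
T = exp(-27.1959) = 1.545195e-12

1.545195e-12


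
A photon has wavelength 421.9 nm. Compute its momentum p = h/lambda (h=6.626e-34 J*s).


p = h / lambda
= 6.626e-34 / (421.9e-9)
= 6.626e-34 / 4.2190e-07
= 1.5705e-27 kg*m/s

1.5705e-27


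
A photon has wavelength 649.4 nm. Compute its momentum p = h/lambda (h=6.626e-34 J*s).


p = h / lambda
= 6.626e-34 / (649.4e-9)
= 6.626e-34 / 6.4940e-07
= 1.0203e-27 kg*m/s

1.0203e-27


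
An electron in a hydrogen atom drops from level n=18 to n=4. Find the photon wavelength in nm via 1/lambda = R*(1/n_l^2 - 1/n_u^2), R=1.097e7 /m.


1/lambda = R * (1/n_l^2 - 1/n_u^2)
= 1.097e7 * (1/4^2 - 1/18^2)
= 1.097e7 * (0.0625 - 0.003086)
= 1.097e7 * 0.059414
= 6.5177e+05 /m
lambda = 1 / 6.5177e+05 = 1534.2907 nm

1534.2907


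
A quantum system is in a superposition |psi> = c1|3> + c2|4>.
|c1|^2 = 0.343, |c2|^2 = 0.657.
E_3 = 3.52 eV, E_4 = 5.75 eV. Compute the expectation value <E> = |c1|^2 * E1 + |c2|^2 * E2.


<E> = |c1|^2 * E1 + |c2|^2 * E2
= 0.343 * 3.52 + 0.657 * 5.75
= 1.2074 + 3.7778
= 4.9851 eV

4.9851


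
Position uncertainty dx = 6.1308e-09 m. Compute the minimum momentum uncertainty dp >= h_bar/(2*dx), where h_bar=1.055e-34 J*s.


dp = h_bar / (2 * dx)
= 1.055e-34 / (2 * 6.1308e-09)
= 1.055e-34 / 1.2262e-08
= 8.6041e-27 kg*m/s

8.6041e-27


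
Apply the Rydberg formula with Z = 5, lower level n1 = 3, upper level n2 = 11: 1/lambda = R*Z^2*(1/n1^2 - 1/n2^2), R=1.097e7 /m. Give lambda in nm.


1/lambda = R * Z^2 * (1/n1^2 - 1/n2^2)
= 1.097e7 * 5^2 * (1/3^2 - 1/11^2)
= 1.097e7 * 25 * (0.111111 - 0.008264)
= 2.8206e+07 /m
lambda = 1 / 2.8206e+07
= 35.4538 nm

35.4538


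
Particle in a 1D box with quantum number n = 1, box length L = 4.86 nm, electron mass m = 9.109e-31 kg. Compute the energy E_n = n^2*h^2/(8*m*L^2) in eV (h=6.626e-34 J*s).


E = n^2 * h^2 / (8 * m * L^2)
= 1^2 * (6.626e-34)^2 / (8 * 9.109e-31 * (4.86e-9)^2)
= 1 * 4.3904e-67 / (8 * 9.109e-31 * 2.3620e-17)
= 2.5508e-21 J
= 0.0159 eV

0.0159


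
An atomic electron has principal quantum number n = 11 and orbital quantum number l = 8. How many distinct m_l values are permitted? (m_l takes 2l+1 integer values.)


m_l ranges from -l to +l in integer steps
So m_l goes from -8 to +8
Count = 2l + 1 = 2*8 + 1
= 17

17


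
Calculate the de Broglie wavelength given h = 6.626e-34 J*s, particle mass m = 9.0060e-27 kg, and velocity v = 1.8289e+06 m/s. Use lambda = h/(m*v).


lambda = h / (m * v)
= 6.626e-34 / (9.0060e-27 * 1.8289e+06)
= 6.626e-34 / 1.6471e-20
= 4.0228e-14 m

4.0228e-14


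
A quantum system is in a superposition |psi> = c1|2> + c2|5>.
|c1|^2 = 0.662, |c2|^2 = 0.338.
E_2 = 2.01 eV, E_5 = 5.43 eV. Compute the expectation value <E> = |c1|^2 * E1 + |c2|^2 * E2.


<E> = |c1|^2 * E1 + |c2|^2 * E2
= 0.662 * 2.01 + 0.338 * 5.43
= 1.3306 + 1.8353
= 3.166 eV

3.166


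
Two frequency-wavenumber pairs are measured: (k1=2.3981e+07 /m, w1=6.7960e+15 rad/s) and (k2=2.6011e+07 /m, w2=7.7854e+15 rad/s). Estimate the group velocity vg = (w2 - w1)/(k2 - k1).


vg = (w2 - w1) / (k2 - k1)
= (7.7854e+15 - 6.7960e+15) / (2.6011e+07 - 2.3981e+07)
= 9.8940e+14 / 2.0300e+06
= 4.8739e+08 m/s

4.8739e+08


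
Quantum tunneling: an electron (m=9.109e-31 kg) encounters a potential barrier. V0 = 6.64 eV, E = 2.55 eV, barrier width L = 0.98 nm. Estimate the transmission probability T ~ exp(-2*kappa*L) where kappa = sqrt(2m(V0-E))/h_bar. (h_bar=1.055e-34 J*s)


V0 - E = 4.09 eV = 6.5522e-19 J
kappa = sqrt(2 * m * (V0-E)) / h_bar
= sqrt(2 * 9.109e-31 * 6.5522e-19) / 1.055e-34
= 1.0356e+10 /m
2*kappa*L = 2 * 1.0356e+10 * 0.98e-9
= 20.2977
T = exp(-20.2977) = 1.530453e-09

1.530453e-09


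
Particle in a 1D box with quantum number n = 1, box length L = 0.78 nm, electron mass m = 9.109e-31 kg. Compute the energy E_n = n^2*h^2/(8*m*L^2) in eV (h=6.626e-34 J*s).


E = n^2 * h^2 / (8 * m * L^2)
= 1^2 * (6.626e-34)^2 / (8 * 9.109e-31 * (0.78e-9)^2)
= 1 * 4.3904e-67 / (8 * 9.109e-31 * 6.0840e-19)
= 9.9027e-20 J
= 0.6181 eV

0.6181


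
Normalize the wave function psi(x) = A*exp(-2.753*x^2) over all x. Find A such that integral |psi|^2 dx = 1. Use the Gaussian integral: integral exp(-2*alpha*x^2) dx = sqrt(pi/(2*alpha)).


integral |psi|^2 dx = A^2 * sqrt(pi/(2*alpha)) = 1
A^2 = sqrt(2*alpha/pi)
= sqrt(2 * 2.753 / pi)
= 1.323863
A = sqrt(1.323863)
= 1.1506

1.1506


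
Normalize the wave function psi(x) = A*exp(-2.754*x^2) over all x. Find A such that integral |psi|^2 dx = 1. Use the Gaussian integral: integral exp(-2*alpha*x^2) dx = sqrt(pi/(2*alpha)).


integral |psi|^2 dx = A^2 * sqrt(pi/(2*alpha)) = 1
A^2 = sqrt(2*alpha/pi)
= sqrt(2 * 2.754 / pi)
= 1.324104
A = sqrt(1.324104)
= 1.1507

1.1507


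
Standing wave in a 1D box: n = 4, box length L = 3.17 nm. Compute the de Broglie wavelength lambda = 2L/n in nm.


lambda = 2L / n
= 2 * 3.17 / 4
= 6.34 / 4
= 1.585 nm

1.585


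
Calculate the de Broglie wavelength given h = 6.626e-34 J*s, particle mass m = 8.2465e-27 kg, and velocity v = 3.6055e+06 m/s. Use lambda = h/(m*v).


lambda = h / (m * v)
= 6.626e-34 / (8.2465e-27 * 3.6055e+06)
= 6.626e-34 / 2.9733e-20
= 2.2285e-14 m

2.2285e-14


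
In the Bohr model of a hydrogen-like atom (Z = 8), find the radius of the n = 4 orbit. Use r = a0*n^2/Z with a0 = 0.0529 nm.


r = a0 * n^2 / Z
= 0.0529 * 4^2 / 8
= 0.0529 * 16 / 8
= 0.1058 nm

0.1058


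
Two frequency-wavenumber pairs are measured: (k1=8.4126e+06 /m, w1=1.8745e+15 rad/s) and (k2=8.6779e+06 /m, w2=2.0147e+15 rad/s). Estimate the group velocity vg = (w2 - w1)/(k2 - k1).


vg = (w2 - w1) / (k2 - k1)
= (2.0147e+15 - 1.8745e+15) / (8.6779e+06 - 8.4126e+06)
= 1.4020e+14 / 2.6530e+05
= 5.2846e+08 m/s

5.2846e+08


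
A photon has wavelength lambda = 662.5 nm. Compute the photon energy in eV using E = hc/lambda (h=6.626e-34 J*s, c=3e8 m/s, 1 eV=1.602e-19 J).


E = hc / lambda
= (6.626e-34)(3e8) / (662.5e-9)
= 1.9878e-25 / 6.6250e-07
= 3.0005e-19 J
Converting to eV: 3.0005e-19 / 1.602e-19
= 1.8729 eV

1.8729


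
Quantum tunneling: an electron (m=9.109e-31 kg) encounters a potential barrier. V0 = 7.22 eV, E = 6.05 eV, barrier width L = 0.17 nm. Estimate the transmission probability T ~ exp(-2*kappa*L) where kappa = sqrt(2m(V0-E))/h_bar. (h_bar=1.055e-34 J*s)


V0 - E = 1.17 eV = 1.8743e-19 J
kappa = sqrt(2 * m * (V0-E)) / h_bar
= sqrt(2 * 9.109e-31 * 1.8743e-19) / 1.055e-34
= 5.5389e+09 /m
2*kappa*L = 2 * 5.5389e+09 * 0.17e-9
= 1.8832
T = exp(-1.8832) = 1.520996e-01

1.520996e-01


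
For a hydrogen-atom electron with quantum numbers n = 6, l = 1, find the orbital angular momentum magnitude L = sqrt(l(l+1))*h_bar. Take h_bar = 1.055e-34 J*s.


L = sqrt(l*(l+1)) * h_bar
= sqrt(1 * 2) * 1.055e-34
= sqrt(2) * 1.055e-34
= 1.4142 * 1.055e-34
= 1.4920e-34 J*s

1.4920e-34


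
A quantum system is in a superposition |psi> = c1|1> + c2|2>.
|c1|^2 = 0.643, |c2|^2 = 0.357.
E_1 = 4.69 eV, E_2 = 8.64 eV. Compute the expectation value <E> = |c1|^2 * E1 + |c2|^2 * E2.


<E> = |c1|^2 * E1 + |c2|^2 * E2
= 0.643 * 4.69 + 0.357 * 8.64
= 3.0157 + 3.0845
= 6.1002 eV

6.1002


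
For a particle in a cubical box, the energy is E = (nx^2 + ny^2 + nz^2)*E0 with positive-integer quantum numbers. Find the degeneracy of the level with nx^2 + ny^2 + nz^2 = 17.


Enumerate all (nx, ny, nz) with nx^2 + ny^2 + nz^2 = 17:
(2,2,3)
(2,3,2)
(3,2,2)
Total degeneracy = 3

3


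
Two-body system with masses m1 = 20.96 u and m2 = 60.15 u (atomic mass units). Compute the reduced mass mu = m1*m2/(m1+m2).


mu = m1 * m2 / (m1 + m2)
= 20.96 * 60.15 / (20.96 + 60.15)
= 1260.744 / 81.11
= 15.5436 u

15.5436


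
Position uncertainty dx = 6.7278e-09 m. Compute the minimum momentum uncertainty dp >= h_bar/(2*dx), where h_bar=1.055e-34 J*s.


dp = h_bar / (2 * dx)
= 1.055e-34 / (2 * 6.7278e-09)
= 1.055e-34 / 1.3456e-08
= 7.8406e-27 kg*m/s

7.8406e-27


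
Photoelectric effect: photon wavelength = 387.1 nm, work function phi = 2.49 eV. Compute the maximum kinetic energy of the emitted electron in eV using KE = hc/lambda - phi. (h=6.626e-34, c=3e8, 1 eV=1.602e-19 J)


E_photon = hc / lambda
= (6.626e-34)(3e8) / (387.1e-9)
= 5.1351e-19 J
= 3.2054 eV
KE = E_photon - phi
= 3.2054 - 2.49
= 0.7154 eV

0.7154


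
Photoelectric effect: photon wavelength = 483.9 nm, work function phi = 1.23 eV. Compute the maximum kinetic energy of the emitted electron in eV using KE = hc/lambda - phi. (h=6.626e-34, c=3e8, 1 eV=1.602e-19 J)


E_photon = hc / lambda
= (6.626e-34)(3e8) / (483.9e-9)
= 4.1079e-19 J
= 2.5642 eV
KE = E_photon - phi
= 2.5642 - 1.23
= 1.3342 eV

1.3342


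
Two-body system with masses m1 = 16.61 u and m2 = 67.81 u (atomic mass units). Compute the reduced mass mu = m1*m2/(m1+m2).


mu = m1 * m2 / (m1 + m2)
= 16.61 * 67.81 / (16.61 + 67.81)
= 1126.3241 / 84.42
= 13.3419 u

13.3419


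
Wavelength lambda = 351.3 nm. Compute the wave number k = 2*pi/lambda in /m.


k = 2 * pi / lambda
= 6.2832 / (351.3e-9)
= 6.2832 / 3.5130e-07
= 1.7886e+07 /m

1.7886e+07


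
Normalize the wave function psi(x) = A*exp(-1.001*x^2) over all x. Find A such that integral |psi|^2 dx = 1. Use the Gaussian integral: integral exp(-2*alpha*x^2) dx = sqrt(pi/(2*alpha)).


integral |psi|^2 dx = A^2 * sqrt(pi/(2*alpha)) = 1
A^2 = sqrt(2*alpha/pi)
= sqrt(2 * 1.001 / pi)
= 0.798283
A = sqrt(0.798283)
= 0.8935

0.8935


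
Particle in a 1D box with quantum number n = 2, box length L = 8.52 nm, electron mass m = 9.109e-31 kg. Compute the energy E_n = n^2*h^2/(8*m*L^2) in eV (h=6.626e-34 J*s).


E = n^2 * h^2 / (8 * m * L^2)
= 2^2 * (6.626e-34)^2 / (8 * 9.109e-31 * (8.52e-9)^2)
= 4 * 4.3904e-67 / (8 * 9.109e-31 * 7.2590e-17)
= 3.3199e-21 J
= 0.0207 eV

0.0207


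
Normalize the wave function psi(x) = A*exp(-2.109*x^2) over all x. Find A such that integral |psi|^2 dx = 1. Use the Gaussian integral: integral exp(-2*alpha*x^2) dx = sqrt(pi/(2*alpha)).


integral |psi|^2 dx = A^2 * sqrt(pi/(2*alpha)) = 1
A^2 = sqrt(2*alpha/pi)
= sqrt(2 * 2.109 / pi)
= 1.15872
A = sqrt(1.15872)
= 1.0764

1.0764


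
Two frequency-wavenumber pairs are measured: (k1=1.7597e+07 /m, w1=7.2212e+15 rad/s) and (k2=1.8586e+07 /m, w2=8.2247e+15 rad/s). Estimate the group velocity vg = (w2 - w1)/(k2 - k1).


vg = (w2 - w1) / (k2 - k1)
= (8.2247e+15 - 7.2212e+15) / (1.8586e+07 - 1.7597e+07)
= 1.0035e+15 / 9.8900e+05
= 1.0147e+09 m/s

1.0147e+09


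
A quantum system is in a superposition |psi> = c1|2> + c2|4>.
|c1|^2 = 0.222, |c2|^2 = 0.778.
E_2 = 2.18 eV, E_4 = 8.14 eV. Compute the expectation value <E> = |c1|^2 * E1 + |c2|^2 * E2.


<E> = |c1|^2 * E1 + |c2|^2 * E2
= 0.222 * 2.18 + 0.778 * 8.14
= 0.484 + 6.3329
= 6.8169 eV

6.8169


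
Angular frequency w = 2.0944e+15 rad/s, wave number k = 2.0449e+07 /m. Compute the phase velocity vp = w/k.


vp = w / k
= 2.0944e+15 / 2.0449e+07
= 1.0242e+08 m/s

1.0242e+08


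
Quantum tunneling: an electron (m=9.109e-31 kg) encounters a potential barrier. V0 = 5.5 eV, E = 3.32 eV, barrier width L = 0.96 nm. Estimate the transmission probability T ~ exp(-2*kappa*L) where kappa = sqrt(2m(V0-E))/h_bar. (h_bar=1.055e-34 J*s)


V0 - E = 2.18 eV = 3.4924e-19 J
kappa = sqrt(2 * m * (V0-E)) / h_bar
= sqrt(2 * 9.109e-31 * 3.4924e-19) / 1.055e-34
= 7.5606e+09 /m
2*kappa*L = 2 * 7.5606e+09 * 0.96e-9
= 14.5164
T = exp(-14.5164) = 4.961489e-07

4.961489e-07


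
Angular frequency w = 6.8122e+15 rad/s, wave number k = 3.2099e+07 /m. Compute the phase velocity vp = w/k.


vp = w / k
= 6.8122e+15 / 3.2099e+07
= 2.1222e+08 m/s

2.1222e+08


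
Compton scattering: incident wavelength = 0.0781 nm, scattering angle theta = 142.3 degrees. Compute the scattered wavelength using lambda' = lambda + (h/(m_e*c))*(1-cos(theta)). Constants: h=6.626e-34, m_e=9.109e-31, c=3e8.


Compton wavelength: h/(m_e*c) = 2.4247e-12 m
d_lambda = 2.4247e-12 * (1 - cos(142.3 deg))
= 2.4247e-12 * 1.791224
= 4.3432e-12 m = 0.004343 nm
lambda' = 0.0781 + 0.004343
= 0.082443 nm

0.082443


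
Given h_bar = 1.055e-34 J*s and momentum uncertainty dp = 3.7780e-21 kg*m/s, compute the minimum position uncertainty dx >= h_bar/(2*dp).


dx = h_bar / (2 * dp)
= 1.055e-34 / (2 * 3.7780e-21)
= 1.055e-34 / 7.5560e-21
= 1.3962e-14 m

1.3962e-14


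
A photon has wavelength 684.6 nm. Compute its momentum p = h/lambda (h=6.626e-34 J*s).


p = h / lambda
= 6.626e-34 / (684.6e-9)
= 6.626e-34 / 6.8460e-07
= 9.6786e-28 kg*m/s

9.6786e-28


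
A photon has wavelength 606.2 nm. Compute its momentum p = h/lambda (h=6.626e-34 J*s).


p = h / lambda
= 6.626e-34 / (606.2e-9)
= 6.626e-34 / 6.0620e-07
= 1.0930e-27 kg*m/s

1.0930e-27


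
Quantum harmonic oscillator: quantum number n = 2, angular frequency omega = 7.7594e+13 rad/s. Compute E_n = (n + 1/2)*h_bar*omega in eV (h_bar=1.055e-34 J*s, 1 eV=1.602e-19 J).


E = (n + 1/2) * h_bar * omega
= (2 + 0.5) * 1.055e-34 * 7.7594e+13
= 2.5 * 8.1862e-21
= 2.0465e-20 J
= 0.1277 eV

0.1277


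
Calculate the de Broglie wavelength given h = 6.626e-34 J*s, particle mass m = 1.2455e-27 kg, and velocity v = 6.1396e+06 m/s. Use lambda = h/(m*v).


lambda = h / (m * v)
= 6.626e-34 / (1.2455e-27 * 6.1396e+06)
= 6.626e-34 / 7.6469e-21
= 8.6650e-14 m

8.6650e-14


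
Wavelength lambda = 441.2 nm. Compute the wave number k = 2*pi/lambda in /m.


k = 2 * pi / lambda
= 6.2832 / (441.2e-9)
= 6.2832 / 4.4120e-07
= 1.4241e+07 /m

1.4241e+07


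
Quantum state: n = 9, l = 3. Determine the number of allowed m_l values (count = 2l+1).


m_l ranges from -l to +l in integer steps
So m_l goes from -3 to +3
Count = 2l + 1 = 2*3 + 1
= 7

7


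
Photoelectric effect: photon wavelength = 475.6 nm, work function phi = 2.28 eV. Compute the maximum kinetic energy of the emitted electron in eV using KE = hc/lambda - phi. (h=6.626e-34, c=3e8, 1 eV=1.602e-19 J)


E_photon = hc / lambda
= (6.626e-34)(3e8) / (475.6e-9)
= 4.1796e-19 J
= 2.609 eV
KE = E_photon - phi
= 2.609 - 2.28
= 0.329 eV

0.329


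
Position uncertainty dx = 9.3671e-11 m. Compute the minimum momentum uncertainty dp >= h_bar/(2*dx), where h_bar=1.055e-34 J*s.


dp = h_bar / (2 * dx)
= 1.055e-34 / (2 * 9.3671e-11)
= 1.055e-34 / 1.8734e-10
= 5.6314e-25 kg*m/s

5.6314e-25


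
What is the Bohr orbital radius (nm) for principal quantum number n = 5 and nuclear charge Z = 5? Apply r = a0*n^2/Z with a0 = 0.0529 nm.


r = a0 * n^2 / Z
= 0.0529 * 5^2 / 5
= 0.0529 * 25 / 5
= 0.2645 nm

0.2645


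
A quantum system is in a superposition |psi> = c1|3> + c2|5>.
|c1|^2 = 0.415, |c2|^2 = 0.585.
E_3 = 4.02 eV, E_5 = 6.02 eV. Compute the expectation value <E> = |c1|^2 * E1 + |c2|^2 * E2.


<E> = |c1|^2 * E1 + |c2|^2 * E2
= 0.415 * 4.02 + 0.585 * 6.02
= 1.6683 + 3.5217
= 5.19 eV

5.19


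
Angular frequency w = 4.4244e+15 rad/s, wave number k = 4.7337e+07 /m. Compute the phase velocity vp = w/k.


vp = w / k
= 4.4244e+15 / 4.7337e+07
= 9.3466e+07 m/s

9.3466e+07


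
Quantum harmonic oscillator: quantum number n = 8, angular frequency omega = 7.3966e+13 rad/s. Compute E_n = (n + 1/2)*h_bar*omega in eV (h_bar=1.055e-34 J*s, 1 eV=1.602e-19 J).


E = (n + 1/2) * h_bar * omega
= (8 + 0.5) * 1.055e-34 * 7.3966e+13
= 8.5 * 7.8034e-21
= 6.6329e-20 J
= 0.414 eV

0.414


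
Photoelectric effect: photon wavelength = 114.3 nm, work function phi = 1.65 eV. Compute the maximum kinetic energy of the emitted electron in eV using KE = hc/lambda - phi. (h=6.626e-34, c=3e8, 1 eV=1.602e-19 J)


E_photon = hc / lambda
= (6.626e-34)(3e8) / (114.3e-9)
= 1.7391e-18 J
= 10.8559 eV
KE = E_photon - phi
= 10.8559 - 1.65
= 9.2059 eV

9.2059


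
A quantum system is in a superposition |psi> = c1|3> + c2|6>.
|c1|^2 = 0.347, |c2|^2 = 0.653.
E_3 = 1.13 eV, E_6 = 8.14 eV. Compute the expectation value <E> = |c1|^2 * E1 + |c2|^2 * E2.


<E> = |c1|^2 * E1 + |c2|^2 * E2
= 0.347 * 1.13 + 0.653 * 8.14
= 0.3921 + 5.3154
= 5.7075 eV

5.7075


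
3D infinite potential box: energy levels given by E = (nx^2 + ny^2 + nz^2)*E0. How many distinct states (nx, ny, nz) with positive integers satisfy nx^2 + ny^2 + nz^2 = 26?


Enumerate all (nx, ny, nz) with nx^2 + ny^2 + nz^2 = 26:
(1,3,4)
(1,4,3)
(3,1,4)
(3,4,1)
(4,1,3)
(4,3,1)
Total degeneracy = 6

6


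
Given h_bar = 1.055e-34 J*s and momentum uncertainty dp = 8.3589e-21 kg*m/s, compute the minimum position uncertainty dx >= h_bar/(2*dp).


dx = h_bar / (2 * dp)
= 1.055e-34 / (2 * 8.3589e-21)
= 1.055e-34 / 1.6718e-20
= 6.3106e-15 m

6.3106e-15


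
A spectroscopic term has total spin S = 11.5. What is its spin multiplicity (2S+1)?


Spin multiplicity = 2S + 1
= 2 * 11.5 + 1
= 23.0 + 1
= 24

24


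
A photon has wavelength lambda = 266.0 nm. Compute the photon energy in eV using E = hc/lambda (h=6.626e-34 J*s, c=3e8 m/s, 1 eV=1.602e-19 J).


E = hc / lambda
= (6.626e-34)(3e8) / (266.0e-9)
= 1.9878e-25 / 2.6600e-07
= 7.4729e-19 J
Converting to eV: 7.4729e-19 / 1.602e-19
= 4.6648 eV

4.6648


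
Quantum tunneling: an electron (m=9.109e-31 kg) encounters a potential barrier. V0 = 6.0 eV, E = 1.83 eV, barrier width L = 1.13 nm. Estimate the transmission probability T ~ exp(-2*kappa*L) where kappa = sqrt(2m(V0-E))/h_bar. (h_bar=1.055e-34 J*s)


V0 - E = 4.17 eV = 6.6803e-19 J
kappa = sqrt(2 * m * (V0-E)) / h_bar
= sqrt(2 * 9.109e-31 * 6.6803e-19) / 1.055e-34
= 1.0457e+10 /m
2*kappa*L = 2 * 1.0457e+10 * 1.13e-9
= 23.6323
T = exp(-23.6323) = 5.452950e-11

5.452950e-11


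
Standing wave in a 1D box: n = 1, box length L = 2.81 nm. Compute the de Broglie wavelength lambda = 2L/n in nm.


lambda = 2L / n
= 2 * 2.81 / 1
= 5.62 / 1
= 5.62 nm

5.62


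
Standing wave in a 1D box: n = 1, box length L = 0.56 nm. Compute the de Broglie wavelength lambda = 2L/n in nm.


lambda = 2L / n
= 2 * 0.56 / 1
= 1.12 / 1
= 1.12 nm

1.12


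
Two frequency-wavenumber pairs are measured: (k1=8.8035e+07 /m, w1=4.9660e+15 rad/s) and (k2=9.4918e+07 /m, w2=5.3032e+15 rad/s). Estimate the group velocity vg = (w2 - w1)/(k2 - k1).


vg = (w2 - w1) / (k2 - k1)
= (5.3032e+15 - 4.9660e+15) / (9.4918e+07 - 8.8035e+07)
= 3.3720e+14 / 6.8830e+06
= 4.8990e+07 m/s

4.8990e+07


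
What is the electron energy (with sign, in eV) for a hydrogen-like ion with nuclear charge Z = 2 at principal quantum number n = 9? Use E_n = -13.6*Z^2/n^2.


E_n = -13.6 * Z^2 / n^2
= -13.6 * 2^2 / 9^2
= -13.6 * 4 / 81
= -0.6716 eV

-0.6716


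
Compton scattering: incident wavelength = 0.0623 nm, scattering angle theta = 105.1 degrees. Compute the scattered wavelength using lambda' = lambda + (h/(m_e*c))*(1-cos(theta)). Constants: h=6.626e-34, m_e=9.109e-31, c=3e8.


Compton wavelength: h/(m_e*c) = 2.4247e-12 m
d_lambda = 2.4247e-12 * (1 - cos(105.1 deg))
= 2.4247e-12 * 1.260505
= 3.0564e-12 m = 0.003056 nm
lambda' = 0.0623 + 0.003056
= 0.065356 nm

0.065356


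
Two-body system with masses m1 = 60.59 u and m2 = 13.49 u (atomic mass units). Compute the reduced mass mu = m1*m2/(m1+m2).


mu = m1 * m2 / (m1 + m2)
= 60.59 * 13.49 / (60.59 + 13.49)
= 817.3591 / 74.08
= 11.0335 u

11.0335


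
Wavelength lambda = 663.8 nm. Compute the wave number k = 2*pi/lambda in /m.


k = 2 * pi / lambda
= 6.2832 / (663.8e-9)
= 6.2832 / 6.6380e-07
= 9.4655e+06 /m

9.4655e+06


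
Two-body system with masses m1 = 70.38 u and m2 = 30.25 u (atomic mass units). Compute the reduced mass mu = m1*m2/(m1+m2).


mu = m1 * m2 / (m1 + m2)
= 70.38 * 30.25 / (70.38 + 30.25)
= 2128.995 / 100.63
= 21.1567 u

21.1567


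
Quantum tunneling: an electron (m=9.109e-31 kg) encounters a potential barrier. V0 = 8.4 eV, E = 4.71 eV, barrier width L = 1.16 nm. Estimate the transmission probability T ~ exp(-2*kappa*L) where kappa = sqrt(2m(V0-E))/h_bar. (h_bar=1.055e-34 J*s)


V0 - E = 3.69 eV = 5.9114e-19 J
kappa = sqrt(2 * m * (V0-E)) / h_bar
= sqrt(2 * 9.109e-31 * 5.9114e-19) / 1.055e-34
= 9.8365e+09 /m
2*kappa*L = 2 * 9.8365e+09 * 1.16e-9
= 22.8208
T = exp(-22.8208) = 1.227623e-10

1.227623e-10


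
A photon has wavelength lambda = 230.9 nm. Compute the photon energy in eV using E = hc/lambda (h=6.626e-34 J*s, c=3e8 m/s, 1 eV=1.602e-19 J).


E = hc / lambda
= (6.626e-34)(3e8) / (230.9e-9)
= 1.9878e-25 / 2.3090e-07
= 8.6089e-19 J
Converting to eV: 8.6089e-19 / 1.602e-19
= 5.3739 eV

5.3739


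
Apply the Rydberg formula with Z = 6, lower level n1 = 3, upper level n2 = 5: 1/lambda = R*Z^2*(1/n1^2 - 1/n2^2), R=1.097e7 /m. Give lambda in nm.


1/lambda = R * Z^2 * (1/n1^2 - 1/n2^2)
= 1.097e7 * 6^2 * (1/3^2 - 1/5^2)
= 1.097e7 * 36 * (0.111111 - 0.04)
= 2.8083e+07 /m
lambda = 1 / 2.8083e+07
= 35.6085 nm

35.6085


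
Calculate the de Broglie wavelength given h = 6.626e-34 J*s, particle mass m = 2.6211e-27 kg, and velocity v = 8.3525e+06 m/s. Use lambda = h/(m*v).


lambda = h / (m * v)
= 6.626e-34 / (2.6211e-27 * 8.3525e+06)
= 6.626e-34 / 2.1893e-20
= 3.0266e-14 m

3.0266e-14


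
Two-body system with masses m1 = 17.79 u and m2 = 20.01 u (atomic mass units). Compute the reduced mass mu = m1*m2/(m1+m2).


mu = m1 * m2 / (m1 + m2)
= 17.79 * 20.01 / (17.79 + 20.01)
= 355.9779 / 37.8
= 9.4174 u

9.4174


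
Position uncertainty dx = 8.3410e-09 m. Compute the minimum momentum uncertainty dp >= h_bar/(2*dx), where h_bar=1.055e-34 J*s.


dp = h_bar / (2 * dx)
= 1.055e-34 / (2 * 8.3410e-09)
= 1.055e-34 / 1.6682e-08
= 6.3242e-27 kg*m/s

6.3242e-27


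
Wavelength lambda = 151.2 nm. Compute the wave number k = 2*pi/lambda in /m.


k = 2 * pi / lambda
= 6.2832 / (151.2e-9)
= 6.2832 / 1.5120e-07
= 4.1555e+07 /m

4.1555e+07


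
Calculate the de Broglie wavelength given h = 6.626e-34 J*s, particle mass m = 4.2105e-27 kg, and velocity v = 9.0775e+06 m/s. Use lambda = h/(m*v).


lambda = h / (m * v)
= 6.626e-34 / (4.2105e-27 * 9.0775e+06)
= 6.626e-34 / 3.8221e-20
= 1.7336e-14 m

1.7336e-14


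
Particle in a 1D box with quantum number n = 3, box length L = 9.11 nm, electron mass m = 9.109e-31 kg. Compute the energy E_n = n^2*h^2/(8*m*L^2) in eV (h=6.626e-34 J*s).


E = n^2 * h^2 / (8 * m * L^2)
= 3^2 * (6.626e-34)^2 / (8 * 9.109e-31 * (9.11e-9)^2)
= 9 * 4.3904e-67 / (8 * 9.109e-31 * 8.2992e-17)
= 6.5335e-21 J
= 0.0408 eV

0.0408


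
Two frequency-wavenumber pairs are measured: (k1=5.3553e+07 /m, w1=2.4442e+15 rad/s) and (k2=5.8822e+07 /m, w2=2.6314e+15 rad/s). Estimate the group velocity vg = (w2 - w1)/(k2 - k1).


vg = (w2 - w1) / (k2 - k1)
= (2.6314e+15 - 2.4442e+15) / (5.8822e+07 - 5.3553e+07)
= 1.8720e+14 / 5.2690e+06
= 3.5529e+07 m/s

3.5529e+07


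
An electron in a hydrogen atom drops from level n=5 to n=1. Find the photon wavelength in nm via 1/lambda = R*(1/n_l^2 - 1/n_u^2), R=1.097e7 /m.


1/lambda = R * (1/n_l^2 - 1/n_u^2)
= 1.097e7 * (1/1^2 - 1/5^2)
= 1.097e7 * (1.0 - 0.04)
= 1.097e7 * 0.96
= 1.0531e+07 /m
lambda = 1 / 1.0531e+07 = 94.9559 nm

94.9559


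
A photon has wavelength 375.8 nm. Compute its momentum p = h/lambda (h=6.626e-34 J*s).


p = h / lambda
= 6.626e-34 / (375.8e-9)
= 6.626e-34 / 3.7580e-07
= 1.7632e-27 kg*m/s

1.7632e-27
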